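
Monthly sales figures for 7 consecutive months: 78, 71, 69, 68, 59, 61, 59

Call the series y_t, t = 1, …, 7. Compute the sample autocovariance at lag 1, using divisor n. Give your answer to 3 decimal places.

Mean ȳ = (78 + 71 + 69 + 68 + 59 + 61 + 59)/7 = 66.4286
Deviations: 11.5714, 4.5714, 2.5714, 1.5714, -7.4286, -5.4286, -7.4286
Σ_{t=1}^{6}(y_t−ȳ)(y_{t+1}−ȳ) = 137.6735
γ_1 = 137.6735 / 7 = 19.668

19.668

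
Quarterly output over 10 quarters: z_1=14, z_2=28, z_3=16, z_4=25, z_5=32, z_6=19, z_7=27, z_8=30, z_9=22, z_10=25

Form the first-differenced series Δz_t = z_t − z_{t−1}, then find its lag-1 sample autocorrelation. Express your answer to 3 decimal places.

First differences Δz: 14, -12, 9, 7, -13, 8, 3, -8, 3
Mean of differences = 1.2222
Numerator Σ(Δz_t−Δz̄)(Δz_{t+1}−Δz̄) = -426.1605
Denominator Σ(Δz_t−Δz̄)² = 771.5556
r_1(Δz) = -426.1605 / 771.5556 = -0.552

-0.552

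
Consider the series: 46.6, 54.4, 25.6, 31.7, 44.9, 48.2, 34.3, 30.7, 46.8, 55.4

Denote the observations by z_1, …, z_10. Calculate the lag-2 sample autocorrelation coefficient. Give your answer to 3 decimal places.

Mean z̄ = (46.6 + 54.4 + 25.6 + 31.7 + 44.9 + 48.2 + 34.3 + 30.7 + 46.8 + 55.4)/10 = 41.8600
Numerator Σ_{t=1}^{8}(z_t−z̄)(z_{t+2}−z̄) = -600.5132
Denominator Σ(z_t−z̄)² = 986.2040
r_2 = -600.5132 / 986.2040 = -0.609

-0.609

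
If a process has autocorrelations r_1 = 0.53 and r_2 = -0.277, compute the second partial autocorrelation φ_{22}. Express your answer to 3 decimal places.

φ_{22} = (r_2 − r_1²) / (1 − r_1²)
r_1² = (0.53)² = 0.2809
Numerator = -0.277 − 0.2809 = -0.5579; denominator = 1 − 0.2809 = 0.7191
φ_{22} = -0.5579 / 0.7191 = -0.776

-0.776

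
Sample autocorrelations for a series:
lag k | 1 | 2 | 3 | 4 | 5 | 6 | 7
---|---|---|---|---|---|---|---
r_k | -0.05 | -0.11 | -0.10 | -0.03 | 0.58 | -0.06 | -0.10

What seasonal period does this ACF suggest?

The largest autocorrelation is r_5 = 0.58; the remaining lags stay at or below -0.03.
The dominant spike at lag 5 indicates a seasonal period of 5.

5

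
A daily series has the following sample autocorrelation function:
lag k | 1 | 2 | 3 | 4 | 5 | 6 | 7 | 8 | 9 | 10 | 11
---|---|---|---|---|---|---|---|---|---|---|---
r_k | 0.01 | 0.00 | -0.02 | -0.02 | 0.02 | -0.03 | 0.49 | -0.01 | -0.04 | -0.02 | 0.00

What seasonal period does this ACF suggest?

The largest autocorrelation is r_7 = 0.49; the remaining lags stay at or below 0.02.
The dominant spike at lag 7 indicates a seasonal period of 7.

7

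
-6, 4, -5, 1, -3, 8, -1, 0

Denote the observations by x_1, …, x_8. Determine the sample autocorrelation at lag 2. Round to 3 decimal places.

0.397

Mean x̄ = (-6 + 4 − 5 + 1 − 3 + 8 − 1 + 0)/8 = -0.2500
Σ(x_t−x̄)(x_{t+2}−x̄) = (27.3125) + (5.3125) + (13.0625) + (10.3125) + (2.0625) + (2.0625) = 60.1250
Denominator Σ(x_t−x̄)² = 151.5000
r_2 = 60.1250 / 151.5000 = 0.397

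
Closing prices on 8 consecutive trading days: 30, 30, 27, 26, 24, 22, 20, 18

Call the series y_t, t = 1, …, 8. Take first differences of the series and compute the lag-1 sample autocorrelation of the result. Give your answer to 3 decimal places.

First differences Δy: 0, -3, -1, -2, -2, -2, -2
Mean of differences = -1.7143
Numerator Σ(Δy_t−Δȳ)(Δy_{t+1}−Δȳ) = -3.0816
Denominator Σ(Δy_t−Δȳ)² = 5.4286
r_1(Δy) = -3.0816 / 5.4286 = -0.568

-0.568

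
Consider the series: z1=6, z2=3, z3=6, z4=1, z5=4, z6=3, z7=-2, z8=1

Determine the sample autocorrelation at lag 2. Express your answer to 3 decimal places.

0.143

Mean z̄ = (6 + 3 + 6 + 1 + 4 + 3 − 2 + 1)/8 = 2.7500
Deviations from mean: 3.2500, 0.2500, 3.2500, -1.7500, 1.2500, 0.2500, -4.7500, -1.7500
Σ(z_t−z̄)(z_{t+2}−z̄) = (10.5625) + (-0.4375) + (4.0625) + (-0.4375) + (-5.9375) + (-0.4375) = 7.3750
Denominator Σ(z_t−z̄)² = 51.5000
r_2 = 7.3750 / 51.5000 = 0.143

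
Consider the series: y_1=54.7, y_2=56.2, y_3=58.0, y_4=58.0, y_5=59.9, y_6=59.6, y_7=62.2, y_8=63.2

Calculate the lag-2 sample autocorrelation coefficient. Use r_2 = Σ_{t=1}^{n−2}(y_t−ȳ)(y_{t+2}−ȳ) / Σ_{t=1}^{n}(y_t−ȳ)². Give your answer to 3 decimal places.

0.191

Mean ȳ = (54.7 + 56.2 + 58.0 + 58.0 + 59.9 + 59.6 + 62.2 + 63.2)/8 = 58.9750
Numerator Σ_{t=1}^{6}(y_t−ȳ)(y_{t+2}−ȳ) = 10.9863
Denominator Σ(y_t−ȳ)² = 57.3750
r_2 = 10.9863 / 57.3750 = 0.191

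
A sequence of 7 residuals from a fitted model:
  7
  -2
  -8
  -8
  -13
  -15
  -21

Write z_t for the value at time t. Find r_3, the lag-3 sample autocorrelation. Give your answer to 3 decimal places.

-0.062

Mean z̄ = (7 − 2 − 8 − 8 − 13 − 15 − 21)/7 = -8.5714
Numerator Σ_{t=1}^{4}(z_t−z̄)(z_{t+3}−z̄) = -30.9796
Denominator Σ(z_t−z̄)² = 501.7143
r_3 = -30.9796 / 501.7143 = -0.062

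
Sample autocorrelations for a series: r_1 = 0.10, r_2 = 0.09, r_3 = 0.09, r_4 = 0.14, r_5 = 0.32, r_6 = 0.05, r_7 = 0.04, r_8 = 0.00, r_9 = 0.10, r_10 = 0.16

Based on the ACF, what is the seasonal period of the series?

5

The largest autocorrelation is r_5 = 0.32, with a weaker echo at lag 10 (0.16); the remaining lags stay at or below 0.14.
The dominant spike at lag 5 indicates a seasonal period of 5.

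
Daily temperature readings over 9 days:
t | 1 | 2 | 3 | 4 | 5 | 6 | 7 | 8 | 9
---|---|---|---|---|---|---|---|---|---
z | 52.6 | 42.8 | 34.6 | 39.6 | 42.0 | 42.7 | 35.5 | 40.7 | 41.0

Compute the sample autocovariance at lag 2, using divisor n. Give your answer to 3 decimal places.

-9.862

Mean z̄ = (52.6 + 42.8 + 34.6 + 39.6 + 42.0 + 42.7 + 35.5 + 40.7 + 41.0)/9 = 41.2778
Σ_{t=1}^{7}(z_t−z̄)(z_{t+2}−z̄) = -88.7599
γ_2 = -88.7599 / 9 = -9.862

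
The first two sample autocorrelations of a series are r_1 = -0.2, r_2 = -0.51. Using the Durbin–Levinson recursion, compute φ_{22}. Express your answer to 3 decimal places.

φ_{22} = (r_2 − r_1²) / (1 − r_1²)
r_1² = (-0.2)² = 0.04
Numerator = -0.51 − 0.0400 = -0.5500; denominator = 1 − 0.0400 = 0.9600
φ_{22} = -0.5500 / 0.9600 = -0.573

-0.573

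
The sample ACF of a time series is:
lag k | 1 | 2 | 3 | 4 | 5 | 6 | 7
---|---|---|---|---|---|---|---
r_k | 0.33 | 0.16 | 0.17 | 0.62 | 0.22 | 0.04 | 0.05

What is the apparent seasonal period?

The largest autocorrelation is r_4 = 0.62; the remaining lags stay at or below 0.33. The elevated value at lag 1 (0.33), dropping to 0.16 at lag 2, reflects decaying short-term dependence rather than seasonality.
The dominant spike at lag 4 indicates a seasonal period of 4.

4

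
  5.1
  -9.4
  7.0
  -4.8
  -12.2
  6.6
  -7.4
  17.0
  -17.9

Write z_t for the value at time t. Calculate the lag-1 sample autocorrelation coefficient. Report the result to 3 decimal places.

Mean z̄ = (5.1 − 9.4 + 7.0 − 4.8 − 12.2 + 6.6 − 7.4 + 17.0 − 17.9)/9 = -1.7778
Numerator Σ_{t=1}^{8}(z_t−z̄)(z_{t+1}−z̄) = -657.0894
Denominator Σ(z_t−z̄)² = 1014.5356
r_1 = -657.0894 / 1014.5356 = -0.648

-0.648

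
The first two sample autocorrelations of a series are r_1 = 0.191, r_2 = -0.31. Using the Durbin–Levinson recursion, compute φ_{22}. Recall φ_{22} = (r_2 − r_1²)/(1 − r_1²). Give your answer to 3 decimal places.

-0.360

φ_{22} = (r_2 − r_1²) / (1 − r_1²)
r_1² = (0.191)² = 0.036481
Numerator = -0.31 − 0.0365 = -0.3465; denominator = 1 − 0.0365 = 0.9635
φ_{22} = -0.3465 / 0.9635 = -0.360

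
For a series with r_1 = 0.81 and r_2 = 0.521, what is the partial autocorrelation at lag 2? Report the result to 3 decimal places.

-0.393

φ_{22} = (r_2 − r_1²) / (1 − r_1²)
r_1² = (0.81)² = 0.6561
Numerator = 0.521 − 0.6561 = -0.1351; denominator = 1 − 0.6561 = 0.3439
φ_{22} = -0.1351 / 0.3439 = -0.393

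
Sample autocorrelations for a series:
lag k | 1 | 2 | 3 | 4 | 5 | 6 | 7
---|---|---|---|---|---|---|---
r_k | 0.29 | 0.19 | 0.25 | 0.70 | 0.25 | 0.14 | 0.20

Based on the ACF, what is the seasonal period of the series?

The largest autocorrelation is r_4 = 0.70; the remaining lags stay at or below 0.29. The elevated value at lag 1 (0.29), dropping to 0.19 at lag 2, reflects decaying short-term dependence rather than seasonality.
The dominant spike at lag 4 indicates a seasonal period of 4.

4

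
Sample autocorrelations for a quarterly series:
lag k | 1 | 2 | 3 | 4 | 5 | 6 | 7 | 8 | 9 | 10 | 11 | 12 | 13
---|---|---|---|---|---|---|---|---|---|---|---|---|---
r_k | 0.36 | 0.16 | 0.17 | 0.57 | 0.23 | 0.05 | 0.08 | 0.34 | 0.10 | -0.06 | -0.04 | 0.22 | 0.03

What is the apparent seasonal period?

4

The largest autocorrelation is r_4 = 0.57; the remaining lags stay at or below 0.36. The elevated value at lag 1 (0.36), dropping to 0.16 at lag 2, reflects decaying short-term dependence rather than seasonality.
The dominant spike at lag 4 indicates a seasonal period of 4.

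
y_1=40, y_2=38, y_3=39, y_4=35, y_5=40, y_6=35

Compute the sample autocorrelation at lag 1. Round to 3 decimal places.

-0.560

Mean ȳ = (40 + 38 + 39 + 35 + 40 + 35)/6 = 37.8333
Deviations from mean: 2.1667, 0.1667, 1.1667, -2.8333, 2.1667, -2.8333
Numerator Σ_{t=1}^{5}(y_t−ȳ)(y_{t+1}−ȳ) = -15.0278
Denominator Σ(y_t−ȳ)² = 26.8333
r_1 = -15.0278 / 26.8333 = -0.560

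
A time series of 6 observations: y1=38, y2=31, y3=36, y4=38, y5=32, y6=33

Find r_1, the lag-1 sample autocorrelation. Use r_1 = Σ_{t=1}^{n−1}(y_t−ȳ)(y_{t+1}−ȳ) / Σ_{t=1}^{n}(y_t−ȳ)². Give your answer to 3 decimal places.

Mean ȳ = (38 + 31 + 36 + 38 + 32 + 33)/6 = 34.6667
Numerator Σ_{t=1}^{5}(y_t−ȳ)(y_{t+1}−ȳ) = -17.1111
Denominator Σ(y_t−ȳ)² = 47.3333
r_1 = -17.1111 / 47.3333 = -0.362

-0.362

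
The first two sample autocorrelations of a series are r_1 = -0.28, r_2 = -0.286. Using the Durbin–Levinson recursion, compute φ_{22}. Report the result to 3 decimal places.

-0.395

φ_{22} = (r_2 − r_1²) / (1 − r_1²)
r_1² = (-0.28)² = 0.0784
Numerator = -0.286 − 0.0784 = -0.3644; denominator = 1 − 0.0784 = 0.9216
φ_{22} = -0.3644 / 0.9216 = -0.395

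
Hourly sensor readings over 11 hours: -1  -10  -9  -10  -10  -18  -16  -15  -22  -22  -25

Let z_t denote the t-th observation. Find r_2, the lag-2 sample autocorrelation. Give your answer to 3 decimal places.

0.376

Mean z̄ = (-1 − 10 − 9 − 10 − 10 − 18 − 16 − 15 − 22 − 22 − 25)/11 = -14.3636
Numerator Σ_{t=1}^{9}(z_t−z̄)(z_{t+2}−z̄) = 192.0083
Denominator Σ(z_t−z̄)² = 510.5455
r_2 = 192.0083 / 510.5455 = 0.376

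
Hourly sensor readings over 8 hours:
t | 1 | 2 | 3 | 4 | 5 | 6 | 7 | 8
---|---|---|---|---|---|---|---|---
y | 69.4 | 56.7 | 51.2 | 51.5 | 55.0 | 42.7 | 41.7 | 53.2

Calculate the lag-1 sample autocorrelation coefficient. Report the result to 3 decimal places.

0.268

Mean ȳ = (69.4 + 56.7 + 51.2 + 51.5 + 55.0 + 42.7 + 41.7 + 53.2)/8 = 52.6750
Deviations from mean: 16.7250, 4.0250, -1.4750, -1.1750, 2.3250, -9.9750, -10.9750, 0.5250
Σ(y_t−ȳ)(y_{t+1}−ȳ) = (67.3181) + (-5.9369) + (1.7331) + (-2.7319) + (-23.1919) + (109.4756) + (-5.7619) = 140.9044
Denominator Σ(y_t−ȳ)² = 525.1150
r_1 = 140.9044 / 525.1150 = 0.268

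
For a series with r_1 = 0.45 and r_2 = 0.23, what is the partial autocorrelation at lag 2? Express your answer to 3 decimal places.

0.034

φ_{22} = (r_2 − r_1²) / (1 − r_1²)
r_1² = (0.45)² = 0.2025
Numerator = 0.23 − 0.2025 = 0.0275; denominator = 1 − 0.2025 = 0.7975
φ_{22} = 0.0275 / 0.7975 = 0.034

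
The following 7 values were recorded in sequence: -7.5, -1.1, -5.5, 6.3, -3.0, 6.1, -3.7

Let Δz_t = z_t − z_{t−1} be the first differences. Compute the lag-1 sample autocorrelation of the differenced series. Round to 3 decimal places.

First differences Δz: 6.4, -4.4, 11.8, -9.3, 9.1, -9.8
Mean of differences = 0.6333
Numerator Σ(Δz_t−Δz̄)(Δz_{t+1}−Δz̄) = -368.5911
Denominator Σ(Δz_t−Δz̄)² = 462.4933
r_1(Δz) = -368.5911 / 462.4933 = -0.797

-0.797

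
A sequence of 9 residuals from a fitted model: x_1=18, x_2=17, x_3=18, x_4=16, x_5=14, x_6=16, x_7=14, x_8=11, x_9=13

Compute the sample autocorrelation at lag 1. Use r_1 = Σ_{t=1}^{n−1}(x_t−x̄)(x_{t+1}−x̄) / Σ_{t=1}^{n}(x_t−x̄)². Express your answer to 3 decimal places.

Mean x̄ = (18 + 17 + 18 + 16 + 14 + 16 + 14 + 11 + 13)/9 = 15.2222
Numerator Σ_{t=1}^{8}(x_t−x̄)(x_{t+1}−x̄) = 23.7284
Denominator Σ(x_t−x̄)² = 45.5556
r_1 = 23.7284 / 45.5556 = 0.521

0.521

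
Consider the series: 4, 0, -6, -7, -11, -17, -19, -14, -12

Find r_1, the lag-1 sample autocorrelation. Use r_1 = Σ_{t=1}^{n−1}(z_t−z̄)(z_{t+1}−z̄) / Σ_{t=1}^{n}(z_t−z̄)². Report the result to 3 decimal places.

0.658

Mean z̄ = (4 + 0 − 6 − 7 − 11 − 17 − 19 − 14 − 12)/9 = -9.1111
Numerator Σ_{t=1}^{8}(z_t−z̄)(z_{t+1}−z̄) = 305.7654
Denominator Σ(z_t−z̄)² = 464.8889
r_1 = 305.7654 / 464.8889 = 0.658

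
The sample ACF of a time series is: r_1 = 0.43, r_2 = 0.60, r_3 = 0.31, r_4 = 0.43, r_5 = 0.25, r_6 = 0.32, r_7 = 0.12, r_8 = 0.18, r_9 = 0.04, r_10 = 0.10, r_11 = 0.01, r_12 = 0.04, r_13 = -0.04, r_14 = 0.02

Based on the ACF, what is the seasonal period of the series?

2

The largest autocorrelation is r_2 = 0.60; the remaining lags stay at or below 0.43.
The dominant spike at lag 2 indicates a seasonal period of 2.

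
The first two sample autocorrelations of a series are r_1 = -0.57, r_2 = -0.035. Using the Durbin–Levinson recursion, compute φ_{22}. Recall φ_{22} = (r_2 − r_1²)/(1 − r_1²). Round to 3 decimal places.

φ_{22} = (r_2 − r_1²) / (1 − r_1²)
r_1² = (-0.57)² = 0.3249
Numerator = -0.035 − 0.3249 = -0.3599; denominator = 1 − 0.3249 = 0.6751
φ_{22} = -0.3599 / 0.6751 = -0.533

-0.533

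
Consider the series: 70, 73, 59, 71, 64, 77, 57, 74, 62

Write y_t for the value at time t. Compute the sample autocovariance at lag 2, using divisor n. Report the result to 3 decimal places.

24.080

Mean ȳ = (70 + 73 + 59 + 71 + 64 + 77 + 57 + 74 + 62)/9 = 67.4444
Σ_{t=1}^{7}(y_t−ȳ)(y_{t+2}−ȳ) = 216.7160
γ_2 = 216.7160 / 9 = 24.080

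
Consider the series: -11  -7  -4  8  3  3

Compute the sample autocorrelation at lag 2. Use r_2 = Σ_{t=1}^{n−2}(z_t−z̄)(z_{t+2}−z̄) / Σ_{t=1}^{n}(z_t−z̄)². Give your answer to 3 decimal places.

0.007

Mean z̄ = (-11 − 7 − 4 + 8 + 3 + 3)/6 = -1.3333
Deviations from mean: -9.6667, -5.6667, -2.6667, 9.3333, 4.3333, 4.3333
Numerator Σ_{t=1}^{4}(z_t−z̄)(z_{t+2}−z̄) = 1.7778
Denominator Σ(z_t−z̄)² = 257.3333
r_2 = 1.7778 / 257.3333 = 0.007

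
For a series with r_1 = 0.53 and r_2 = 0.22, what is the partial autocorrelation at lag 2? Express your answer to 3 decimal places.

-0.085

φ_{22} = (r_2 − r_1²) / (1 − r_1²)
r_1² = (0.53)² = 0.2809
Numerator = 0.22 − 0.2809 = -0.0609; denominator = 1 − 0.2809 = 0.7191
φ_{22} = -0.0609 / 0.7191 = -0.085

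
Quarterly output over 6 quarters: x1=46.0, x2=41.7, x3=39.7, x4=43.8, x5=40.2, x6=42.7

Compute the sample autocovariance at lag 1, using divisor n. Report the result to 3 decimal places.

-1.394

Mean x̄ = (46.0 + 41.7 + 39.7 + 43.8 + 40.2 + 42.7)/6 = 42.3500
Deviations: 3.6500, -0.6500, -2.6500, 1.4500, -2.1500, 0.3500
Σ_{t=1}^{5}(x_t−x̄)(x_{t+1}−x̄) = -8.3625
γ_1 = -8.3625 / 6 = -1.394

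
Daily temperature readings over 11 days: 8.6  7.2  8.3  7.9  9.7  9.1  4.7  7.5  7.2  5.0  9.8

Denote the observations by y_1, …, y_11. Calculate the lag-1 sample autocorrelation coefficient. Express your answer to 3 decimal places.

Mean ȳ = (8.6 + 7.2 + 8.3 + 7.9 + 9.7 + 9.1 + 4.7 + 7.5 + 7.2 + 5.0 + 9.8)/11 = 7.7273
Numerator Σ_{t=1}^{10}(y_t−ȳ)(y_{t+1}−ȳ) = -5.1771
Denominator Σ(y_t−ȳ)² = 28.4018
r_1 = -5.1771 / 28.4018 = -0.182

-0.182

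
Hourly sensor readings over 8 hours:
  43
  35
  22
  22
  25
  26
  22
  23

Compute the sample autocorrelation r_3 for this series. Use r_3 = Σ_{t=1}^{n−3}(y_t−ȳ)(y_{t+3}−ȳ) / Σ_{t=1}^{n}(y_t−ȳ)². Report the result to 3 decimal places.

-0.136

Mean ȳ = (43 + 35 + 22 + 22 + 25 + 26 + 22 + 23)/8 = 27.2500
Deviations from mean: 15.7500, 7.7500, -5.2500, -5.2500, -2.2500, -1.2500, -5.2500, -4.2500
Σ(y_t−ȳ)(y_{t+3}−ȳ) = (-82.6875) + (-17.4375) + (6.5625) + (27.5625) + (9.5625) = -56.4375
Denominator Σ(y_t−ȳ)² = 415.5000
r_3 = -56.4375 / 415.5000 = -0.136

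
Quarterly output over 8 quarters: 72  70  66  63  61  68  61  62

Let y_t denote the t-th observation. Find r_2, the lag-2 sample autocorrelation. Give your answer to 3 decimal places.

Mean ȳ = (72 + 70 + 66 + 63 + 61 + 68 + 61 + 62)/8 = 65.3750
Deviations from mean: 6.6250, 4.6250, 0.6250, -2.3750, -4.3750, 2.6250, -4.3750, -3.3750
Σ(y_t−ȳ)(y_{t+2}−ȳ) = (4.1406) + (-10.9844) + (-2.7344) + (-6.2344) + (19.1406) + (-8.8594) = -5.5313
Denominator Σ(y_t−ȳ)² = 127.8750
r_2 = -5.5313 / 127.8750 = -0.043

-0.043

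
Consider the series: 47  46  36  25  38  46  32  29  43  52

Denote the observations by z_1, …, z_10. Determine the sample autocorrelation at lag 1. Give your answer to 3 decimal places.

Mean z̄ = (47 + 46 + 36 + 25 + 38 + 46 + 32 + 29 + 43 + 52)/10 = 39.4000
Numerator Σ_{t=1}^{9}(z_t−z̄)(z_{t+1}−z̄) = 123.6400
Denominator Σ(z_t−z̄)² = 700.4000
r_1 = 123.6400 / 700.4000 = 0.177

0.177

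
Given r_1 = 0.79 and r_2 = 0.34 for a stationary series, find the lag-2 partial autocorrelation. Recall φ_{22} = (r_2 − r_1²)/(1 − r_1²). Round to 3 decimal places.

-0.756

φ_{22} = (r_2 − r_1²) / (1 − r_1²)
r_1² = (0.79)² = 0.6241
Numerator = 0.34 − 0.6241 = -0.2841; denominator = 1 − 0.6241 = 0.3759
φ_{22} = -0.2841 / 0.3759 = -0.756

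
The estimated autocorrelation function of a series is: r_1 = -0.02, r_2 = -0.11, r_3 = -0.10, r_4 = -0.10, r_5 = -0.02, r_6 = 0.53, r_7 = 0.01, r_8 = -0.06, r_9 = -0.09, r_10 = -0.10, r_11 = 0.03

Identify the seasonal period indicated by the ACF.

The largest autocorrelation is r_6 = 0.53; the remaining lags stay at or below 0.03.
The dominant spike at lag 6 indicates a seasonal period of 6.

6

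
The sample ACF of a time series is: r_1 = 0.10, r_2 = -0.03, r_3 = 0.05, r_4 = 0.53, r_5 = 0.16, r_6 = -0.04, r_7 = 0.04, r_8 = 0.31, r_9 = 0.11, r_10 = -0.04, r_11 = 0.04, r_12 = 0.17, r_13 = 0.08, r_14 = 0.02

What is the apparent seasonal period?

The largest autocorrelation is r_4 = 0.53, with weaker echoes at lags 8 (0.31) and 12 (0.17); the remaining lags stay at or below 0.16.
The dominant spike at lag 4 indicates a seasonal period of 4.

4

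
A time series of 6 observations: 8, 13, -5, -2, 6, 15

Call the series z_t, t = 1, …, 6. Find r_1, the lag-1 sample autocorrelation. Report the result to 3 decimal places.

Mean z̄ = (8 + 13 − 5 − 2 + 6 + 15)/6 = 5.8333
Deviations from mean: 2.1667, 7.1667, -10.8333, -7.8333, 0.1667, 9.1667
Σ(z_t−z̄)(z_{t+1}−z̄) = (15.5278) + (-77.6389) + (84.8611) + (-1.3056) + (1.5278) = 22.9722
Denominator Σ(z_t−z̄)² = 318.8333
r_1 = 22.9722 / 318.8333 = 0.072

0.072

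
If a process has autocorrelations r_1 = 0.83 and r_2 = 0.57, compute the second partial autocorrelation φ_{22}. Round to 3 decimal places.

φ_{22} = (r_2 − r_1²) / (1 − r_1²)
r_1² = (0.83)² = 0.6889
Numerator = 0.57 − 0.6889 = -0.1189; denominator = 1 − 0.6889 = 0.3111
φ_{22} = -0.1189 / 0.3111 = -0.382

-0.382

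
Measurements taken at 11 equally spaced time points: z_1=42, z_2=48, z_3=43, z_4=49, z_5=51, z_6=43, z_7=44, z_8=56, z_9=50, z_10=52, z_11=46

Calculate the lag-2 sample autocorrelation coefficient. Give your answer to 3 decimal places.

Mean z̄ = (42 + 48 + 43 + 49 + 51 + 43 + 44 + 56 + 50 + 52 + 46)/11 = 47.6364
Numerator Σ_{t=1}^{9}(z_t−z̄)(z_{t+2}−z̄) = -22.2645
Denominator Σ(z_t−z̄)² = 198.5455
r_2 = -22.2645 / 198.5455 = -0.112

-0.112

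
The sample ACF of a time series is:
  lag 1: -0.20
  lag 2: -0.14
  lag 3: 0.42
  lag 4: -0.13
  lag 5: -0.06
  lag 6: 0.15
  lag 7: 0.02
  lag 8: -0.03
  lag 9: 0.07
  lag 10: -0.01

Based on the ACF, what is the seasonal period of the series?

3

The largest autocorrelation is r_3 = 0.42, with a weaker echo at lag 6 (0.15); the remaining lags stay at or below 0.07.
The dominant spike at lag 3 indicates a seasonal period of 3.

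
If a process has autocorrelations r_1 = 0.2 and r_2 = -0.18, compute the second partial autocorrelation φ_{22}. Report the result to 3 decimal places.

φ_{22} = (r_2 − r_1²) / (1 − r_1²)
r_1² = (0.2)² = 0.04
Numerator = -0.18 − 0.0400 = -0.2200; denominator = 1 − 0.0400 = 0.9600
φ_{22} = -0.2200 / 0.9600 = -0.229

-0.229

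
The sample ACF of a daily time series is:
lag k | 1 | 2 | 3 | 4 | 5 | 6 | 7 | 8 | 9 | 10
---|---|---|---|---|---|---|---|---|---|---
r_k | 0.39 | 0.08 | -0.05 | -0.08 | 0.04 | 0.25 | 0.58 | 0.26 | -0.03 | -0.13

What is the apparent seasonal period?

7

The largest autocorrelation is r_7 = 0.58; the remaining lags stay at or below 0.39. The elevated value at lag 1 (0.39), dropping to 0.08 at lag 2, reflects decaying short-term dependence rather than seasonality.
The dominant spike at lag 7 indicates a seasonal period of 7.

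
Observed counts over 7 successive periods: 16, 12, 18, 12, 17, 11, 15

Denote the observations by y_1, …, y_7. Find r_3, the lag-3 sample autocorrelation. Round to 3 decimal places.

-0.518

Mean ȳ = (16 + 12 + 18 + 12 + 17 + 11 + 15)/7 = 14.4286
Σ(y_t−ȳ)(y_{t+3}−ȳ) = (-3.8163) + (-6.2449) + (-12.2449) + (-1.3878) = -23.6939
Denominator Σ(y_t−ȳ)² = 45.7143
r_3 = -23.6939 / 45.7143 = -0.518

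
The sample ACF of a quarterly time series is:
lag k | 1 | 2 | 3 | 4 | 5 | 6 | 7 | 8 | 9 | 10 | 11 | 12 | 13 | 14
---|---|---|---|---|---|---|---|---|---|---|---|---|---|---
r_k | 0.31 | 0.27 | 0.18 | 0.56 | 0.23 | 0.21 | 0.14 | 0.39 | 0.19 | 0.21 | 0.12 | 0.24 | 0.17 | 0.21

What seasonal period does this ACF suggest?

4

The largest autocorrelation is r_4 = 0.56, with a weaker echo at lag 8 (0.39); the remaining lags stay at or below 0.31. The elevated value at lag 1 (0.31), dropping to 0.27 at lag 2, reflects decaying short-term dependence rather than seasonality.
The dominant spike at lag 4 indicates a seasonal period of 4.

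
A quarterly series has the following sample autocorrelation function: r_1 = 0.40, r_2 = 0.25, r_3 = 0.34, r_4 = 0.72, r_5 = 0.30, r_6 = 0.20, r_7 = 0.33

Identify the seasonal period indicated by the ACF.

4

The largest autocorrelation is r_4 = 0.72; the remaining lags stay at or below 0.40. The elevated value at lag 1 (0.40), dropping to 0.25 at lag 2, reflects decaying short-term dependence rather than seasonality.
The dominant spike at lag 4 indicates a seasonal period of 4.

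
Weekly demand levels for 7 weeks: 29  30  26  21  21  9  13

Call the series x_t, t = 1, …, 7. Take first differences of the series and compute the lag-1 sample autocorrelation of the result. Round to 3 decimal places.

First differences Δx: 1, -4, -5, 0, -12, 4
Mean of differences = -2.6667
Numerator Σ(Δx_t−Δx̄)(Δx_{t+1}−Δx̄) = -95.1111
Denominator Σ(Δx_t−Δx̄)² = 159.3333
r_1(Δx) = -95.1111 / 159.3333 = -0.597

-0.597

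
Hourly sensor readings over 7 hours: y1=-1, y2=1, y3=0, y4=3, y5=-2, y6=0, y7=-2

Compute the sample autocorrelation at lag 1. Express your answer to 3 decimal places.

-0.357

Mean ȳ = (-1 + 1 + 0 + 3 − 2 + 0 − 2)/7 = -0.1429
Deviations from mean: -0.8571, 1.1429, 0.1429, 3.1429, -1.8571, 0.1429, -1.8571
Numerator Σ_{t=1}^{6}(y_t−ȳ)(y_{t+1}−ȳ) = -6.7347
Denominator Σ(y_t−ȳ)² = 18.8571
r_1 = -6.7347 / 18.8571 = -0.357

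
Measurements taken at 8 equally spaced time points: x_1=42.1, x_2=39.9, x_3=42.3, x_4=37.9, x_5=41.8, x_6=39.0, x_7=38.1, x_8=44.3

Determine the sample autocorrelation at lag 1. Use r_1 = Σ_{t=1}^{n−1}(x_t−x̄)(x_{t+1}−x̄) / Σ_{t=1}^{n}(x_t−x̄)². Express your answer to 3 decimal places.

-0.459

Mean x̄ = (42.1 + 39.9 + 42.3 + 37.9 + 41.8 + 39.0 + 38.1 + 44.3)/8 = 40.6750
Deviations from mean: 1.4250, -0.7750, 1.6250, -2.7750, 1.1250, -1.6750, -2.5750, 3.6250
Σ(x_t−x̄)(x_{t+1}−x̄) = (-1.1044) + (-1.2594) + (-4.5094) + (-3.1219) + (-1.8844) + (4.3131) + (-9.3344) = -16.9006
Denominator Σ(x_t−x̄)² = 36.8150
r_1 = -16.9006 / 36.8150 = -0.459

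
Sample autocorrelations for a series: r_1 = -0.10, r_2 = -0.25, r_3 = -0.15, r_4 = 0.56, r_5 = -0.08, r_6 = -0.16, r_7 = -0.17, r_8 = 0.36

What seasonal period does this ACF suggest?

4

The largest autocorrelation is r_4 = 0.56, with a weaker echo at lag 8 (0.36); the remaining lags stay at or below -0.08.
The dominant spike at lag 4 indicates a seasonal period of 4.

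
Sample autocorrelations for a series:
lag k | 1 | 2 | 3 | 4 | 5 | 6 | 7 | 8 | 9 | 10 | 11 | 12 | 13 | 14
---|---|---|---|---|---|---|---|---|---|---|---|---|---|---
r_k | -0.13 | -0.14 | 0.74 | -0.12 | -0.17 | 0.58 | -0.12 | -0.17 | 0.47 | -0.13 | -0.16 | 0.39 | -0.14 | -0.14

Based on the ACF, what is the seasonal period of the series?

3

The largest autocorrelation is r_3 = 0.74, with weaker echoes at lags 6 (0.58), 9 (0.47) and 12 (0.39); the remaining lags stay at or below -0.12.
The dominant spike at lag 3 indicates a seasonal period of 3.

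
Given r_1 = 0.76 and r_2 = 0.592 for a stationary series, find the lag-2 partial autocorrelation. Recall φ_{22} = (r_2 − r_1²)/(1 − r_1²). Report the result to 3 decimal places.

0.034

φ_{22} = (r_2 − r_1²) / (1 − r_1²)
r_1² = (0.76)² = 0.5776
Numerator = 0.592 − 0.5776 = 0.0144; denominator = 1 − 0.5776 = 0.4224
φ_{22} = 0.0144 / 0.4224 = 0.034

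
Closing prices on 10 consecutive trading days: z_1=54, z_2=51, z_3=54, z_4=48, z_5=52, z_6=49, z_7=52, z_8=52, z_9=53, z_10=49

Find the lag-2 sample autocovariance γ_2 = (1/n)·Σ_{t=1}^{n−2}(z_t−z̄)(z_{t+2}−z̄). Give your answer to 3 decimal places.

1.628

Mean z̄ = (54 + 51 + 54 + 48 + 52 + 49 + 52 + 52 + 53 + 49)/10 = 51.4000
Σ_{t=1}^{8}(z_t−z̄)(z_{t+2}−z̄) = 16.2800
γ_2 = 16.2800 / 10 = 1.628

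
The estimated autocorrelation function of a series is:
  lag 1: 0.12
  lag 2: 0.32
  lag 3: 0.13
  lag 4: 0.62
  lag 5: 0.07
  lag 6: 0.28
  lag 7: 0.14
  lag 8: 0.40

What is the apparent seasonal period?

The largest autocorrelation is r_4 = 0.62, with a weaker echo at lag 8 (0.40); the remaining lags stay at or below 0.32.
The dominant spike at lag 4 indicates a seasonal period of 4.

4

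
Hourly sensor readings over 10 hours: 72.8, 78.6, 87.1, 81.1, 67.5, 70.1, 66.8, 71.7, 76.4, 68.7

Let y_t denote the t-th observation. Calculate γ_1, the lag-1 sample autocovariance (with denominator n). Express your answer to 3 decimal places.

15.276

Mean ȳ = (72.8 + 78.6 + 87.1 + 81.1 + 67.5 + 70.1 + 66.8 + 71.7 + 76.4 + 68.7)/10 = 74.0800
Σ_{t=1}^{9}(y_t−ȳ)(y_{t+1}−ȳ) = 152.7596
γ_1 = 152.7596 / 10 = 15.276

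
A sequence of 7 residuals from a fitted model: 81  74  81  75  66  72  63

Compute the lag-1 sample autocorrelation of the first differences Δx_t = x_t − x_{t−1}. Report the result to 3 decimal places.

First differences Δx: -7, 7, -6, -9, 6, -9
Mean of differences = -3.0000
Numerator Σ(Δx_t−Δx̄)(Δx_{t+1}−Δx̄) = -160.0000
Denominator Σ(Δx_t−Δx̄)² = 278.0000
r_1(Δx) = -160.0000 / 278.0000 = -0.576

-0.576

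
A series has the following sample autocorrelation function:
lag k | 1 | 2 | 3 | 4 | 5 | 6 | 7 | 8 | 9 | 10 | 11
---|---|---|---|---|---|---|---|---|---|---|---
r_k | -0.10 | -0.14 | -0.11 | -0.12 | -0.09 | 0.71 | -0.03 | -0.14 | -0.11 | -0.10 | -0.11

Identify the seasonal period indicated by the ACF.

The largest autocorrelation is r_6 = 0.71; the remaining lags stay at or below -0.03.
The dominant spike at lag 6 indicates a seasonal period of 6.

6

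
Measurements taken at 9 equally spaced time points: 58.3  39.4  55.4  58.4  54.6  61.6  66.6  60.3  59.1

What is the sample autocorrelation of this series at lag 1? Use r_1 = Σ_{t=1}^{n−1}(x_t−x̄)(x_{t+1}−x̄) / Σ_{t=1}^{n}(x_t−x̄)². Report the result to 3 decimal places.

0.159

Mean x̄ = (58.3 + 39.4 + 55.4 + 58.4 + 54.6 + 61.6 + 66.6 + 60.3 + 59.1)/9 = 57.0778
Numerator Σ_{t=1}^{8}(x_t−x̄)(x_{t+1}−x̄) = 71.6140
Denominator Σ(x_t−x̄)² = 450.2956
r_1 = 71.6140 / 450.2956 = 0.159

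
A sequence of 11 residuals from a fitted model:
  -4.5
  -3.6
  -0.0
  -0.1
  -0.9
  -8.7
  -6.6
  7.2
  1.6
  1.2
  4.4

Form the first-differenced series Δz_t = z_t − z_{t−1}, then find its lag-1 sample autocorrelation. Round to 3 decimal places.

-0.196

First differences Δz: 0.9, 3.6, -0.1, -0.8, -7.8, 2.1, 13.8, -5.6, -0.4, 3.2
Mean of differences = 0.8900
Numerator Σ(Δz_t−Δz̄)(Δz_{t+1}−Δz̄) = -59.5841
Denominator Σ(Δz_t−Δz̄)² = 303.9490
r_1(Δz) = -59.5841 / 303.9490 = -0.196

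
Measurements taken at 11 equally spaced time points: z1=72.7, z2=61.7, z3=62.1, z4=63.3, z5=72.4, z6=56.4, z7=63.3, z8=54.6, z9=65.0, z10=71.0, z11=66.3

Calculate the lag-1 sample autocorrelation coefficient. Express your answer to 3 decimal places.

-0.157

Mean z̄ = (72.7 + 61.7 + 62.1 + 63.3 + 72.4 + 56.4 + 63.3 + 54.6 + 65.0 + 71.0 + 66.3)/11 = 64.4364
Numerator Σ_{t=1}^{10}(z_t−z̄)(z_{t+1}−z̄) = -55.9150
Denominator Σ(z_t−z̄)² = 355.4455
r_1 = -55.9150 / 355.4455 = -0.157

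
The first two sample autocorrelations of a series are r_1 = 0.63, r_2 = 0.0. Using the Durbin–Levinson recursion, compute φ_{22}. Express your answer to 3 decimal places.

-0.658

φ_{22} = (r_2 − r_1²) / (1 − r_1²)
r_1² = (0.63)² = 0.3969
Numerator = 0.0 − 0.3969 = -0.3969; denominator = 1 − 0.3969 = 0.6031
φ_{22} = -0.3969 / 0.6031 = -0.658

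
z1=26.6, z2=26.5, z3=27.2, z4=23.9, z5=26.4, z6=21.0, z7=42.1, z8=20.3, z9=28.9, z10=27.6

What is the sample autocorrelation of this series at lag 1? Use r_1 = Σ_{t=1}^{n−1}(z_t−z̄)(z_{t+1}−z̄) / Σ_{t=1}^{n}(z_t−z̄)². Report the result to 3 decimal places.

-0.614

Mean z̄ = (26.6 + 26.5 + 27.2 + 23.9 + 26.4 + 21.0 + 42.1 + 20.3 + 28.9 + 27.6)/10 = 27.0500
Numerator Σ_{t=1}^{9}(z_t−z̄)(z_{t+1}−z̄) = -198.4375
Denominator Σ(z_t−z̄)² = 323.2650
r_1 = -198.4375 / 323.2650 = -0.614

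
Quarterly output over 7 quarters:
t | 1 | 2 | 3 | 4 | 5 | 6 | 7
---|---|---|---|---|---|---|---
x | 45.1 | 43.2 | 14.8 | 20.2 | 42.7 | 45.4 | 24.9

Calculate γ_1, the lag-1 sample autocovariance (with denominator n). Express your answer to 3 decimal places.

9.266

Mean x̄ = (45.1 + 43.2 + 14.8 + 20.2 + 42.7 + 45.4 + 24.9)/7 = 33.7571
Σ_{t=1}^{6}(x_t−x̄)(x_{t+1}−x̄) = 64.8624
γ_1 = 64.8624 / 7 = 9.266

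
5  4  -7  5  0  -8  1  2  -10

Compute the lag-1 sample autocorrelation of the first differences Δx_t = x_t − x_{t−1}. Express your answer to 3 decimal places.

-0.404

First differences Δx: -1, -11, 12, -5, -8, 9, 1, -12
Mean of differences = -1.8750
Numerator Σ(Δx_t−Δx̄)(Δx_{t+1}−Δx̄) = -223.2656
Denominator Σ(Δx_t−Δx̄)² = 552.8750
r_1(Δx) = -223.2656 / 552.8750 = -0.404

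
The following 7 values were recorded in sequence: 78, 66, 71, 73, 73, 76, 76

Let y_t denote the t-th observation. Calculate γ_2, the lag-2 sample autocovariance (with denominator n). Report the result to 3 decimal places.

Mean ȳ = (78 + 66 + 71 + 73 + 73 + 76 + 76)/7 = 73.2857
Σ_{t=1}^{5}(y_t−ȳ)(y_{t+2}−ȳ) = -9.5918
γ_2 = -9.5918 / 7 = -1.370

-1.370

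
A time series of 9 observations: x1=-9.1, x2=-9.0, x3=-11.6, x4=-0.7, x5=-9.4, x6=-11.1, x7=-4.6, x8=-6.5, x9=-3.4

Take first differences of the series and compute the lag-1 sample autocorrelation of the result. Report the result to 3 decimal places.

-0.549

First differences Δx: 0.1, -2.6, 10.9, -8.7, -1.7, 6.5, -1.9, 3.1
Mean of differences = 0.7125
Numerator Σ(Δx_t−Δx̄)(Δx_{t+1}−Δx̄) = -140.2189
Denominator Σ(Δx_t−Δx̄)² = 255.5688
r_1(Δx) = -140.2189 / 255.5688 = -0.549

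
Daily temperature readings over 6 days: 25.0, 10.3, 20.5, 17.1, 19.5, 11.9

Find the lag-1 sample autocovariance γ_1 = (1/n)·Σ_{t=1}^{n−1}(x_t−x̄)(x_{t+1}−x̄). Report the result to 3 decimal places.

-14.853

Mean x̄ = (25.0 + 10.3 + 20.5 + 17.1 + 19.5 + 11.9)/6 = 17.3833
Deviations: 7.6167, -7.0833, 3.1167, -0.2833, 2.1167, -5.4833
Σ_{t=1}^{5}(x_t−x̄)(x_{t+1}−x̄) = -89.1169
γ_1 = -89.1169 / 6 = -14.853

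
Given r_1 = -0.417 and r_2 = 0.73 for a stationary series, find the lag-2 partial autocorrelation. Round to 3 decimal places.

0.673

φ_{22} = (r_2 − r_1²) / (1 − r_1²)
r_1² = (-0.417)² = 0.173889
Numerator = 0.73 − 0.1739 = 0.5561; denominator = 1 − 0.1739 = 0.8261
φ_{22} = 0.5561 / 0.8261 = 0.673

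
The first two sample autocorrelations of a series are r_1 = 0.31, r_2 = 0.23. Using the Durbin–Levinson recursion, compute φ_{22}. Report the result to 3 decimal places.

0.148

φ_{22} = (r_2 − r_1²) / (1 − r_1²)
r_1² = (0.31)² = 0.0961
Numerator = 0.23 − 0.0961 = 0.1339; denominator = 1 − 0.0961 = 0.9039
φ_{22} = 0.1339 / 0.9039 = 0.148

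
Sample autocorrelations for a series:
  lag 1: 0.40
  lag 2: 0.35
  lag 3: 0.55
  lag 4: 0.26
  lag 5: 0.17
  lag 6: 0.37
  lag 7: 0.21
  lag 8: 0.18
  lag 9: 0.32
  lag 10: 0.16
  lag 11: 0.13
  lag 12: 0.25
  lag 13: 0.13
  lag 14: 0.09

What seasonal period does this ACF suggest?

The largest autocorrelation is r_3 = 0.55; the remaining lags stay at or below 0.40. The elevated value at lag 1 (0.40), dropping to 0.35 at lag 2, reflects decaying short-term dependence rather than seasonality.
The dominant spike at lag 3 indicates a seasonal period of 3.

3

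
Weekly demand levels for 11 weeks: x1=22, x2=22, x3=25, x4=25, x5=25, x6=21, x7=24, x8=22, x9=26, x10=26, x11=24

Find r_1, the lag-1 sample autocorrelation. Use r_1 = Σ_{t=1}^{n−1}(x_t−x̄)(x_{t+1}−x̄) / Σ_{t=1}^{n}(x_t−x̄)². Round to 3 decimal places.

0.031

Mean x̄ = (22 + 22 + 25 + 25 + 25 + 21 + 24 + 22 + 26 + 26 + 24)/11 = 23.8182
Numerator Σ_{t=1}^{10}(x_t−x̄)(x_{t+1}−x̄) = 0.9669
Denominator Σ(x_t−x̄)² = 31.6364
r_1 = 0.9669 / 31.6364 = 0.031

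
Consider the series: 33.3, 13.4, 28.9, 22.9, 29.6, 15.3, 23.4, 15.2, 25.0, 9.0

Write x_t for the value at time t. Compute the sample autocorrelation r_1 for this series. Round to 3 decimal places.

Mean x̄ = (33.3 + 13.4 + 28.9 + 22.9 + 29.6 + 15.3 + 23.4 + 15.2 + 25.0 + 9.0)/10 = 21.6000
Numerator Σ_{t=1}^{9}(x_t−x̄)(x_{t+1}−x̄) = -273.7700
Denominator Σ(x_t−x̄)² = 577.3200
r_1 = -273.7700 / 577.3200 = -0.474

-0.474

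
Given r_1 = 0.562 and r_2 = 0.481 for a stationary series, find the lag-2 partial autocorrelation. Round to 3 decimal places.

φ_{22} = (r_2 − r_1²) / (1 − r_1²)
r_1² = (0.562)² = 0.315844
Numerator = 0.481 − 0.3158 = 0.1652; denominator = 1 − 0.3158 = 0.6842
φ_{22} = 0.1652 / 0.6842 = 0.241

0.241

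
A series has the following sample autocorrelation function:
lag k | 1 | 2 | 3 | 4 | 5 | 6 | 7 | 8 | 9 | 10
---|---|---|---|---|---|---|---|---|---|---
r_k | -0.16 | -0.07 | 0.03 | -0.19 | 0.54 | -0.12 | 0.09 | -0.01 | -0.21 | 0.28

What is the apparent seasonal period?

The largest autocorrelation is r_5 = 0.54, with a weaker echo at lag 10 (0.28); the remaining lags stay at or below 0.09.
The dominant spike at lag 5 indicates a seasonal period of 5.

5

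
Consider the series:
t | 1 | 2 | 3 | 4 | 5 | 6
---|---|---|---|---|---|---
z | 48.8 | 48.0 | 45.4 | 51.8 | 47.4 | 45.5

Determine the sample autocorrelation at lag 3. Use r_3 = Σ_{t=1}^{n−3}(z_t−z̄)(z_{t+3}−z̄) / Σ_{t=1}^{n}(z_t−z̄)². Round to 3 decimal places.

0.334

Mean z̄ = (48.8 + 48.0 + 45.4 + 51.8 + 47.4 + 45.5)/6 = 47.8167
Numerator Σ_{t=1}^{3}(z_t−z̄)(z_{t+3}−z̄) = 9.4392
Denominator Σ(z_t−z̄)² = 28.2483
r_3 = 9.4392 / 28.2483 = 0.334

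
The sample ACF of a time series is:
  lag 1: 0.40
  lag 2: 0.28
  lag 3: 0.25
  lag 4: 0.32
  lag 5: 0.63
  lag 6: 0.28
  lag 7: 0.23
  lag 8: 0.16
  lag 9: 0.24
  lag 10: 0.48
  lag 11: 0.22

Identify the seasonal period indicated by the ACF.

The largest autocorrelation is r_5 = 0.63, with a weaker echo at lag 10 (0.48); the remaining lags stay at or below 0.40. The elevated value at lag 1 (0.40), dropping to 0.28 at lag 2, reflects decaying short-term dependence rather than seasonality.
The dominant spike at lag 5 indicates a seasonal period of 5.

5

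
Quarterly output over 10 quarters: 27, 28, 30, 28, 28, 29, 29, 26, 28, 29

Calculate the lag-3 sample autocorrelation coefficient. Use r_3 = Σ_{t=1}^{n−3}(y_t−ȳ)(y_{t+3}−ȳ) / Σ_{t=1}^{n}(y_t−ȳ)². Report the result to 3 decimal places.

0.214

Mean ȳ = (27 + 28 + 30 + 28 + 28 + 29 + 29 + 26 + 28 + 29)/10 = 28.2000
Σ(y_t−ȳ)(y_{t+3}−ȳ) = (0.2400) + (0.0400) + (1.4400) + (-0.1600) + (0.4400) + (-0.1600) + (0.6400) = 2.4800
Denominator Σ(y_t−ȳ)² = 11.6000
r_3 = 2.4800 / 11.6000 = 0.214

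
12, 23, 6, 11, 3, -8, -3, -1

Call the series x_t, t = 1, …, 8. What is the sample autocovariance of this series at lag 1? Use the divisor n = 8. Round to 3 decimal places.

Mean x̄ = (12 + 23 + 6 + 11 + 3 − 8 − 3 − 1)/8 = 5.3750
Deviations: 6.6250, 17.6250, 0.6250, 5.6250, -2.3750, -13.3750, -8.3750, -6.3750
Σ_{t=1}^{7}(x_t−x̄)(x_{t+1}−x̄) = 315.1094
γ_1 = 315.1094 / 8 = 39.389

39.389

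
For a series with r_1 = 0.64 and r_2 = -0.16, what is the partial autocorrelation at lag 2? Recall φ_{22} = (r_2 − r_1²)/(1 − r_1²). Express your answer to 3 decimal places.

φ_{22} = (r_2 − r_1²) / (1 − r_1²)
r_1² = (0.64)² = 0.4096
Numerator = -0.16 − 0.4096 = -0.5696; denominator = 1 − 0.4096 = 0.5904
φ_{22} = -0.5696 / 0.5904 = -0.965

-0.965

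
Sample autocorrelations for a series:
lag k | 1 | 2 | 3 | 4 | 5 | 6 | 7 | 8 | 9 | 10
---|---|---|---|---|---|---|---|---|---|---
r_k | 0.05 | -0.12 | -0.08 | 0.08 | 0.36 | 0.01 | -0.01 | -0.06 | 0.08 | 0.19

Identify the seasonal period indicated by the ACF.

The largest autocorrelation is r_5 = 0.36, with a weaker echo at lag 10 (0.19); the remaining lags stay at or below 0.08.
The dominant spike at lag 5 indicates a seasonal period of 5.

5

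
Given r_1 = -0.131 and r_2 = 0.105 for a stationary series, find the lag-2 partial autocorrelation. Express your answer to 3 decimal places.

φ_{22} = (r_2 − r_1²) / (1 − r_1²)
r_1² = (-0.131)² = 0.017161
Numerator = 0.105 − 0.0172 = 0.0878; denominator = 1 − 0.0172 = 0.9828
φ_{22} = 0.0878 / 0.9828 = 0.089

0.089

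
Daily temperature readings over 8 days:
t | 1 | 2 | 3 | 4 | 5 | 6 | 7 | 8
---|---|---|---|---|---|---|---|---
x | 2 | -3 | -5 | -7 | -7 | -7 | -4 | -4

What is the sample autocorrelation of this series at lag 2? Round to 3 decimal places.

-0.016

Mean x̄ = (2 − 3 − 5 − 7 − 7 − 7 − 4 − 4)/8 = -4.3750
Numerator Σ_{t=1}^{6}(x_t−x̄)(x_{t+2}−x̄) = -1.0313
Denominator Σ(x_t−x̄)² = 63.8750
r_2 = -1.0313 / 63.8750 = -0.016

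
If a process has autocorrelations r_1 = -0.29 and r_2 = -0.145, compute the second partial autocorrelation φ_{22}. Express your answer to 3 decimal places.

φ_{22} = (r_2 − r_1²) / (1 − r_1²)
r_1² = (-0.29)² = 0.0841
Numerator = -0.145 − 0.0841 = -0.2291; denominator = 1 − 0.0841 = 0.9159
φ_{22} = -0.2291 / 0.9159 = -0.250

-0.250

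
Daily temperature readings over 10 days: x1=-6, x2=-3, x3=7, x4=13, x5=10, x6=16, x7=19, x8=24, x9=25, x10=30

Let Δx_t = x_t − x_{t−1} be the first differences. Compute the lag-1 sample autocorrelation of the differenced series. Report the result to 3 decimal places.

First differences Δx: 3, 10, 6, -3, 6, 3, 5, 1, 5
Mean of differences = 4.0000
Numerator Σ(Δx_t−Δx̄)(Δx_{t+1}−Δx̄) = -31.0000
Denominator Σ(Δx_t−Δx̄)² = 106.0000
r_1(Δx) = -31.0000 / 106.0000 = -0.292

-0.292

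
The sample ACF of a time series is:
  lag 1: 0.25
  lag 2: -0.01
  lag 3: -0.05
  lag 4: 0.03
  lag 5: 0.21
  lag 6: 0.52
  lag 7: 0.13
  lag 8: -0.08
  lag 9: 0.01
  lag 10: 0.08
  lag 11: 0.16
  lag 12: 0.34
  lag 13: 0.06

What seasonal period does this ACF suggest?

The largest autocorrelation is r_6 = 0.52, with a weaker echo at lag 12 (0.34); the remaining lags stay at or below 0.25.
The dominant spike at lag 6 indicates a seasonal period of 6.

6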